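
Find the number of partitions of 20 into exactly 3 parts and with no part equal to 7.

A partial list (first 12 by largest part):
1 + 1 + 18
1 + 2 + 17
1 + 3 + 16
2 + 2 + 16
1 + 4 + 15
2 + 3 + 15
1 + 5 + 14
2 + 4 + 14
3 + 3 + 14
1 + 6 + 13
2 + 5 + 13
3 + 4 + 13
…and 15 more, for 27 total.

27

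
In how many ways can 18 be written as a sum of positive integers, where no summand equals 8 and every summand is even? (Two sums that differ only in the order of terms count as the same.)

23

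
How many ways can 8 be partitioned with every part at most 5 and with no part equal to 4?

Enumerating:
5,3
5,2,1
5,1,1,1
3,3,2
3,3,1,1
3,2,2,1
3,2,1,1,1
3,1,1,1,1,1
2,2,2,2
2,2,2,1,1
2,2,1,1,1,1
2,1,1,1,1,1,1
1,1,1,1,1,1,1,1

13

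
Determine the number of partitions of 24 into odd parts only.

122

Direct enumeration gives 122 partitions.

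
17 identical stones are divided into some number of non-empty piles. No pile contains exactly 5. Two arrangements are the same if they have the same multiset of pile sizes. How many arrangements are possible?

220

A full systematic count gives 220.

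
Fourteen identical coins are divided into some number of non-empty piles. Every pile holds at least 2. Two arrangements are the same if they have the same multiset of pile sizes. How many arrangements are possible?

34

There are too many to list fully; the first 12 (by largest part) are:
14
12, 2
11, 3
10, 4
10, 2, 2
9, 5
9, 3, 2
8, 6
8, 4, 2
8, 3, 3
8, 2, 2, 2
7, 7
…and 22 more, for 34 total.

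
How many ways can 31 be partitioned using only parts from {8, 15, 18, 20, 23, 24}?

Enumerating:
23, 8
15, 8, 8

2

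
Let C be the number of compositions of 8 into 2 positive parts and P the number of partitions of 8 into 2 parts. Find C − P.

Ordered (compositions into 2 parts): C(7,1) = 7.
Partitions of 8 into exactly 2 parts: 4.
Difference: 7 − 4 = 3.

3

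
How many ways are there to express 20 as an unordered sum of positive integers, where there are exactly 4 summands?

A partial list (first 12 by largest part):
17+1+1+1
16+2+1+1
15+3+1+1
15+2+2+1
14+4+1+1
14+3+2+1
14+2+2+2
13+5+1+1
13+4+2+1
13+3+3+1
13+3+2+2
12+6+1+1
…and 52 more, for 64 total.

64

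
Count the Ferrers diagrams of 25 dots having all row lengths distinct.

A full systematic count gives 142.

142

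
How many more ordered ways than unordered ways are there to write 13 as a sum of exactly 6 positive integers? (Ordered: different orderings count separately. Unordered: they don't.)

Compositions: C(12,5) = 792.
Unordered (partitions into 6 parts): 14.
Difference: 792 − 14 = 778.

778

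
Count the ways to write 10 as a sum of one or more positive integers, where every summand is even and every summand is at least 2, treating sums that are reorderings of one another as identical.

7

Enumerating:
10
2+8
4+6
2+2+6
2+4+4
2+2+2+4
2+2+2+2+2
Counting gives 7.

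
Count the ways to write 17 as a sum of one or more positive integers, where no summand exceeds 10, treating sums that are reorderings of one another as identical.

267

Direct enumeration gives 267 partitions.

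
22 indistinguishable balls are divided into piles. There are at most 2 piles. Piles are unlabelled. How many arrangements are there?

12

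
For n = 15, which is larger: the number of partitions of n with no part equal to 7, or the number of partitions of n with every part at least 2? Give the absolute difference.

113

Partitions of 15 with no part equal to 7: 154.
Partitions of 15 with every part at least 2: 41.
|154 − 41| = 113.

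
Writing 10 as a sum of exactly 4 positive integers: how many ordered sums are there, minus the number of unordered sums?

75

Ordered (compositions into 4 parts): C(9,3) = 84.
Partitions of 10 into exactly 4 parts: 9.
Difference: 84 − 9 = 75.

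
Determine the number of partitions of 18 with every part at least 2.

88

Enumerating by decreasing first part gives 88 partitions in all.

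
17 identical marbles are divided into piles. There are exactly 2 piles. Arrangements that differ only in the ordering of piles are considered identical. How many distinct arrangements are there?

8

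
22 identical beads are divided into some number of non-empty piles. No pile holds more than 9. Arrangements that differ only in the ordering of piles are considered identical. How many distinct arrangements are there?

Enumerating by decreasing first part gives 732 partitions in all.

732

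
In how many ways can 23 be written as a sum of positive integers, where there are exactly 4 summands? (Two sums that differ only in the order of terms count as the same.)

94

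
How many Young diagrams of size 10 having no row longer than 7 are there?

38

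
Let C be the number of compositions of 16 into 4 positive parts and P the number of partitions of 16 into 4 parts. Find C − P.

421

Compositions: C(15,3) = 455.
Partitions of 16 into exactly 4 parts: 34.
Difference: 455 − 34 = 421.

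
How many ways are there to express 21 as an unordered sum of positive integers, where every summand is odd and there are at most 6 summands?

A partial list (first 12 by largest part):
21
19 + 1 + 1
17 + 3 + 1
17 + 1 + 1 + 1 + 1
15 + 5 + 1
15 + 3 + 3
15 + 3 + 1 + 1 + 1
13 + 7 + 1
13 + 5 + 3
13 + 5 + 1 + 1 + 1
13 + 3 + 3 + 1 + 1
11 + 9 + 1
…and 19 more, for 31 total.

31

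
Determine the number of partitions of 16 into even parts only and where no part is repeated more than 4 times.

19

The partitions of 16 that satisfy the conditions:
16
14+2
12+4
12+2+2
10+6
10+4+2
10+2+2+2
8+8
8+6+2
8+4+4
8+4+2+2
8+2+2+2+2
6+6+4
6+6+2+2
6+4+4+2
6+4+2+2+2
4+4+4+4
4+4+4+2+2
4+4+2+2+2+2
Counting gives 19.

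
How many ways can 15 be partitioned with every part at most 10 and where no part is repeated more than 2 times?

60

There are too many to list fully; the first 12 (by largest part) are:
10, 5
10, 4, 1
10, 3, 2
10, 3, 1, 1
10, 2, 2, 1
9, 6
9, 5, 1
9, 4, 2
9, 4, 1, 1
9, 3, 3
9, 3, 2, 1
9, 2, 2, 1, 1
…and 48 more, for 60 total.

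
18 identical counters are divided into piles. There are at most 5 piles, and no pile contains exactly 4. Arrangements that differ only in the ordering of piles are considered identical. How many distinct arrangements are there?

94

Systematic enumeration (by largest part, then next-largest, …) yields 94.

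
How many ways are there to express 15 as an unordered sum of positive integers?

176

There are 176 such partitions.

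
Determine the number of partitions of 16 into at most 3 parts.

30

There are too many to list fully; the first 12 (by largest part) are:
16
1 + 15
2 + 14
1 + 1 + 14
3 + 13
1 + 2 + 13
4 + 12
1 + 3 + 12
2 + 2 + 12
5 + 11
1 + 4 + 11
2 + 3 + 11
…and 18 more, for 30 total.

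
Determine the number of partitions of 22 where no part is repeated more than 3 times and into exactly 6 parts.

Counting exhaustively, 111 partitions satisfy the conditions.

111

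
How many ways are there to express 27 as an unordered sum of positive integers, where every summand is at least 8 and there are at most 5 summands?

10

Enumerating:
27
19 + 8
18 + 9
17 + 10
16 + 11
15 + 12
14 + 13
11 + 8 + 8
10 + 9 + 8
9 + 9 + 9
That's 10 in total.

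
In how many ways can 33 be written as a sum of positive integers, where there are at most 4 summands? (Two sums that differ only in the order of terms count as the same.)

378

Enumerating by decreasing first part gives 378 partitions in all.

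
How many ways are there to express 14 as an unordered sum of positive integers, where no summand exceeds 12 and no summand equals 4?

Direct enumeration gives 91 partitions.

91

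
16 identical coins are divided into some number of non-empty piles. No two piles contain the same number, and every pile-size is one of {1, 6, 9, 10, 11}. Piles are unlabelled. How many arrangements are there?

Listing the qualifying partitions of 16:
10+6
9+6+1

2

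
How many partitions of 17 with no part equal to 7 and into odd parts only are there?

28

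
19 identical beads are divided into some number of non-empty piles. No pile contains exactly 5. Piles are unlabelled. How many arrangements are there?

355

Direct enumeration gives 355 partitions.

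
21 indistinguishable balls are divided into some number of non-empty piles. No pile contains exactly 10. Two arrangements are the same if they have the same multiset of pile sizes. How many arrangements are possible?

There are 736 such partitions.

736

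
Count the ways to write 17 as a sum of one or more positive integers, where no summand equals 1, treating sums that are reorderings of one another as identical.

66

There are too many to list fully; the first 12 (by largest part) are:
17
15,2
14,3
13,4
13,2,2
12,5
12,3,2
11,6
11,4,2
11,3,3
11,2,2,2
10,7
…and 54 more, for 66 total.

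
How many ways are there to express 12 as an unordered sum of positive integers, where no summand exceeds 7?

65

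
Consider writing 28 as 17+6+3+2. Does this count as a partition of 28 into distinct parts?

Yes

The parts sum to 28, and the condition 'all summands are distinct' holds.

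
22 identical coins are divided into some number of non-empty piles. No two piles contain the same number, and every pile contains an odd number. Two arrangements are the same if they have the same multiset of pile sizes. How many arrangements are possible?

8

Listing the qualifying partitions of 22:
21 + 1
19 + 3
17 + 5
15 + 7
13 + 9
13 + 5 + 3 + 1
11 + 7 + 3 + 1
9 + 7 + 5 + 1
Counting gives 8.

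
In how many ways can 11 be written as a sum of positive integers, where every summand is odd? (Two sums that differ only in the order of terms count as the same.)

12

The partitions of 11 that satisfy the conditions:
11
9, 1, 1
7, 3, 1
7, 1, 1, 1, 1
5, 5, 1
5, 3, 3
5, 3, 1, 1, 1
5, 1, 1, 1, 1, 1, 1
3, 3, 3, 1, 1
3, 3, 1, 1, 1, 1, 1
3, 1, 1, 1, 1, 1, 1, 1, 1
1, 1, 1, 1, 1, 1, 1, 1, 1, 1, 1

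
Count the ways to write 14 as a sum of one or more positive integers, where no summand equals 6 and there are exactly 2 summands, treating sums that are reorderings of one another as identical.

They are:
13+1
12+2
11+3
10+4
9+5
7+7
That's 6 in total.

6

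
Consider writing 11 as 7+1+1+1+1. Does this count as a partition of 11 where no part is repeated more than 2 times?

No

The parts sum to 11, and the condition 'no summand is used more than 2 times' is violated.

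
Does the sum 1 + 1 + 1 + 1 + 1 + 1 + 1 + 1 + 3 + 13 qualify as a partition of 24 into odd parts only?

The parts sum to 24, and the condition 'every summand is odd' holds.

Yes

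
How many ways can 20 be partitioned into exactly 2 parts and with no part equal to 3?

9

They are:
19 + 1
18 + 2
16 + 4
15 + 5
14 + 6
13 + 7
12 + 8
11 + 9
10 + 10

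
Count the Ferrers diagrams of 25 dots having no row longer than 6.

612

Direct enumeration gives 612 partitions.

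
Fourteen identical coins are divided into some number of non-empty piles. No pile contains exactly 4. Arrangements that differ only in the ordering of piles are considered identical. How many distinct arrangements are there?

Counting exhaustively, 93 partitions satisfy the conditions.

93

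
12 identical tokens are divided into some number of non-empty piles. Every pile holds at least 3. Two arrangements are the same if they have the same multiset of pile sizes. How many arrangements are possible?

9

They are:
12
9+3
8+4
7+5
6+6
6+3+3
5+4+3
4+4+4
3+3+3+3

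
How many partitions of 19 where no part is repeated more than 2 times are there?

Systematic enumeration (by largest part, then next-largest, …) yields 163.

163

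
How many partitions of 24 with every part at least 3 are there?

110

Counting exhaustively, 110 partitions satisfy the conditions.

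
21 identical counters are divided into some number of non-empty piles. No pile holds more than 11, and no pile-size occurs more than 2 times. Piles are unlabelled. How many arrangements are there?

183

Systematic enumeration (by largest part, then next-largest, …) yields 183.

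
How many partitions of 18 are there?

385

There are 385 such partitions.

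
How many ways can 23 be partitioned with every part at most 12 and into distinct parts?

61

A partial list (first 12 by largest part):
12 + 11
12 + 10 + 1
12 + 9 + 2
12 + 8 + 3
12 + 8 + 2 + 1
12 + 7 + 4
12 + 7 + 3 + 1
12 + 6 + 5
12 + 6 + 4 + 1
12 + 6 + 3 + 2
12 + 5 + 4 + 2
12 + 5 + 3 + 2 + 1
…and 49 more, for 61 total.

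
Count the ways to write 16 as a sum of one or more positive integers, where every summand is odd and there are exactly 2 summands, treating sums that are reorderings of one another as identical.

They are:
15+1
13+3
11+5
9+7
Counting gives 4.

4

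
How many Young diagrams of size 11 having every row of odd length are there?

The partitions of 11 that satisfy the conditions:
11
9 + 1 + 1
7 + 3 + 1
7 + 1 + 1 + 1 + 1
5 + 5 + 1
5 + 3 + 3
5 + 3 + 1 + 1 + 1
5 + 1 + 1 + 1 + 1 + 1 + 1
3 + 3 + 3 + 1 + 1
3 + 3 + 1 + 1 + 1 + 1 + 1
3 + 1 + 1 + 1 + 1 + 1 + 1 + 1 + 1
1 + 1 + 1 + 1 + 1 + 1 + 1 + 1 + 1 + 1 + 1

12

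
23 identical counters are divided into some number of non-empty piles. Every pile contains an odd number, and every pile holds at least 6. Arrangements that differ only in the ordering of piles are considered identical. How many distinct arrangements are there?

2

They are:
23
9,7,7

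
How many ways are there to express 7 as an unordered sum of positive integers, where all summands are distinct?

5

Enumerating:
7
6+1
5+2
4+3
4+2+1
That's 5 in total.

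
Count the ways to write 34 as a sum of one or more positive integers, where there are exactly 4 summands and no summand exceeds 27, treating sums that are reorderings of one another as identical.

290

Counting exhaustively, 290 partitions satisfy the conditions.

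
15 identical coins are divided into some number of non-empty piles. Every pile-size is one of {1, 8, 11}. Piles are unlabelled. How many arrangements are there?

3

Listing the qualifying partitions of 15:
1, 1, 1, 1, 11
1, 1, 1, 1, 1, 1, 1, 8
1, 1, 1, 1, 1, 1, 1, 1, 1, 1, 1, 1, 1, 1, 1
Counting gives 3.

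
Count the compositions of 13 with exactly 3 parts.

A composition of 13 into 3 positive parts is chosen by placing 2 dividers among the 12 gaps between 13 units: C(12,2) = 66.

66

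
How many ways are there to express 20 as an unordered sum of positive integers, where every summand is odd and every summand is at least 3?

They are:
17+3
15+5
13+7
11+9
11+3+3+3
9+5+3+3
7+7+3+3
7+5+5+3
5+5+5+5
5+3+3+3+3+3
That's 10 in total.

10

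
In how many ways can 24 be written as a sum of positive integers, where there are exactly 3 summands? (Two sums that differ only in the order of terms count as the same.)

48

A partial list (first 12 by largest part):
1 + 1 + 22
1 + 2 + 21
1 + 3 + 20
2 + 2 + 20
1 + 4 + 19
2 + 3 + 19
1 + 5 + 18
2 + 4 + 18
3 + 3 + 18
1 + 6 + 17
2 + 5 + 17
3 + 4 + 17
…and 36 more, for 48 total.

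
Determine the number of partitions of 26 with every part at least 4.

70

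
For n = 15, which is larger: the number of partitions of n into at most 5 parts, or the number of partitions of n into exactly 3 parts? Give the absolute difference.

65

Partitions of 15 into at most 5 parts: 84.
Partitions of 15 into exactly 3 parts: 19.
|84 − 19| = 65.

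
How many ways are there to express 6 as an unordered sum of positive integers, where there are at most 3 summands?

7

They are:
6
5,1
4,2
4,1,1
3,3
3,2,1
2,2,2
Counting gives 7.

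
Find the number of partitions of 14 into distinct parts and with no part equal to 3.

14

They are:
14
13+1
12+2
11+2+1
10+4
9+5
9+4+1
8+6
8+5+1
8+4+2
7+6+1
7+5+2
7+4+2+1
6+5+2+1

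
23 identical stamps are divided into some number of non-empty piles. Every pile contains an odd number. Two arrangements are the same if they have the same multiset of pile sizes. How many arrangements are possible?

Counting exhaustively, 104 partitions satisfy the conditions.

104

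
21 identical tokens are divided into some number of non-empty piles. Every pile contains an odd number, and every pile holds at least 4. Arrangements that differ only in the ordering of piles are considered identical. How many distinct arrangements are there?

Enumerating:
21
11,5,5
9,7,5
7,7,7
Counting gives 4.

4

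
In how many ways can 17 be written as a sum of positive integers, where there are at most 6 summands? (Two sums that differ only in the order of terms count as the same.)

163

Enumerating by decreasing first part gives 163 partitions in all.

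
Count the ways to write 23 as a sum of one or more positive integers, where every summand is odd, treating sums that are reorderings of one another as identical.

Enumerating by decreasing first part gives 104 partitions in all.

104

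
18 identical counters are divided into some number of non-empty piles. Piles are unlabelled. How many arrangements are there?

Systematic enumeration (by largest part, then next-largest, …) yields 385.

385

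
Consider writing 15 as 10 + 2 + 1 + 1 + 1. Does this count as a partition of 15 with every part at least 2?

The parts sum to 15, and the condition 'every summand is at least 2' is violated.

No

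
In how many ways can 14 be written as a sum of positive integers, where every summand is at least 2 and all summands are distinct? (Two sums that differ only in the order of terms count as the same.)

They are:
14
12, 2
11, 3
10, 4
9, 5
9, 3, 2
8, 6
8, 4, 2
7, 5, 2
7, 4, 3
6, 5, 3
5, 4, 3, 2

12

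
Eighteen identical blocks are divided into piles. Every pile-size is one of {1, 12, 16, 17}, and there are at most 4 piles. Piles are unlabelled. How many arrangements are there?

2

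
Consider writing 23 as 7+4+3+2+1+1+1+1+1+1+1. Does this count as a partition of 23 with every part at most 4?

The parts sum to 23, and the condition 'no summand exceeds 4' is violated.

No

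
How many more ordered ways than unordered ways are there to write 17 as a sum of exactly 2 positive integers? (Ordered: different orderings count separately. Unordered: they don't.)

8

Compositions: C(16,1) = 16.
Unordered (partitions into 2 parts): 8.
Difference: 16 − 8 = 8.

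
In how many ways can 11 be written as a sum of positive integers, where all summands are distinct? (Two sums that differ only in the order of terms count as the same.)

12

They are:
11
10, 1
9, 2
8, 3
8, 2, 1
7, 4
7, 3, 1
6, 5
6, 4, 1
6, 3, 2
5, 4, 2
5, 3, 2, 1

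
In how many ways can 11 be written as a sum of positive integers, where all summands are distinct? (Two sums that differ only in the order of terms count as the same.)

12

The partitions of 11 that satisfy the conditions:
11
10 + 1
9 + 2
8 + 3
8 + 2 + 1
7 + 4
7 + 3 + 1
6 + 5
6 + 4 + 1
6 + 3 + 2
5 + 4 + 2
5 + 3 + 2 + 1
Counting gives 12.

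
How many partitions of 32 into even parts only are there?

231

A full systematic count gives 231.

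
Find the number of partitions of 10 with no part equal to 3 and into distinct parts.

They are:
10
1+9
2+8
1+2+7
4+6
1+4+5
Counting gives 6.

6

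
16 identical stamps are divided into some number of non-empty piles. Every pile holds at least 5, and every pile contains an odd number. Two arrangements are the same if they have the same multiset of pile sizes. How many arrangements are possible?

2

The partitions of 16 that satisfy the conditions:
11,5
9,7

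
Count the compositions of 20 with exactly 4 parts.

Place 3 bars in the 19 internal gaps of a row of 20 dots: C(19,3) = 969.

969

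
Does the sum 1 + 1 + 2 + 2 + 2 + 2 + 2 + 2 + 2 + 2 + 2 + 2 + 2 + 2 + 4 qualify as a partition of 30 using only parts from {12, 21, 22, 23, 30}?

No

The parts sum to 30, and the condition 'each summand belongs to {12, 21, 22, 23, 30}' is violated.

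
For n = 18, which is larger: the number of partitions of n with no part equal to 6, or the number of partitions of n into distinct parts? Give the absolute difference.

Partitions of 18 with no part equal to 6: 308.
Partitions of 18 into distinct parts: 46.
|308 − 46| = 262.

262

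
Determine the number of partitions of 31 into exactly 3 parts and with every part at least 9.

4

They are:
13+9+9
12+10+9
11+11+9
11+10+10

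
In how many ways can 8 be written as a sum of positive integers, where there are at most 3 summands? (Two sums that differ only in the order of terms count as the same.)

10

Listing the qualifying partitions of 8:
8
7, 1
6, 2
6, 1, 1
5, 3
5, 2, 1
4, 4
4, 3, 1
4, 2, 2
3, 3, 2
Counting gives 10.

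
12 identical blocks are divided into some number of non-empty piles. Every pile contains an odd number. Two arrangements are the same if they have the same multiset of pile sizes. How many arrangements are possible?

15

The partitions of 12 that satisfy the conditions:
11,1
9,3
9,1,1,1
7,5
7,3,1,1
7,1,1,1,1,1
5,5,1,1
5,3,3,1
5,3,1,1,1,1
5,1,1,1,1,1,1,1
3,3,3,3
3,3,3,1,1,1
3,3,1,1,1,1,1,1
3,1,1,1,1,1,1,1,1,1
1,1,1,1,1,1,1,1,1,1,1,1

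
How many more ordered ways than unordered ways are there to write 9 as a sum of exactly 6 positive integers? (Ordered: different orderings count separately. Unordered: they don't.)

Compositions: C(8,5) = 56.
Partitions of 9 into exactly 6 parts: 3.
Difference: 56 − 3 = 53.

53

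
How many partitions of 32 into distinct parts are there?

390

Counting exhaustively, 390 partitions satisfy the conditions.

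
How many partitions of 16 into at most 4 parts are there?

64

There are too many to list fully; the first 12 (by largest part) are:
16
15 + 1
14 + 2
14 + 1 + 1
13 + 3
13 + 2 + 1
13 + 1 + 1 + 1
12 + 4
12 + 3 + 1
12 + 2 + 2
12 + 2 + 1 + 1
11 + 5
…and 52 more, for 64 total.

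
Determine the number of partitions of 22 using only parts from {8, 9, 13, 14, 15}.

They are:
8, 14
9, 13
Counting gives 2.

2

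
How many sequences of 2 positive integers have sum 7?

6

A composition of 7 into 2 positive parts is chosen by placing 1 dividers among the 6 gaps between 7 units: C(6,1) = 6.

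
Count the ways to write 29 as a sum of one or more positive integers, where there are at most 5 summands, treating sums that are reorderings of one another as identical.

603

Systematic enumeration (by largest part, then next-largest, …) yields 603.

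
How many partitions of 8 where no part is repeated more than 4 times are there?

19

Listing the qualifying partitions of 8:
8
7 + 1
6 + 2
6 + 1 + 1
5 + 3
5 + 2 + 1
5 + 1 + 1 + 1
4 + 4
4 + 3 + 1
4 + 2 + 2
4 + 2 + 1 + 1
4 + 1 + 1 + 1 + 1
3 + 3 + 2
3 + 3 + 1 + 1
3 + 2 + 2 + 1
3 + 2 + 1 + 1 + 1
2 + 2 + 2 + 2
2 + 2 + 2 + 1 + 1
2 + 2 + 1 + 1 + 1 + 1
That's 19 in total.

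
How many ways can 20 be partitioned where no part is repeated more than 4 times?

Counting exhaustively, 409 partitions satisfy the conditions.

409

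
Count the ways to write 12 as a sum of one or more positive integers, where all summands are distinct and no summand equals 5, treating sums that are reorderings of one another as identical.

11

Enumerating:
12
11, 1
10, 2
9, 3
9, 2, 1
8, 4
8, 3, 1
7, 4, 1
7, 3, 2
6, 4, 2
6, 3, 2, 1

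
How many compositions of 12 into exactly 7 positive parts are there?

By stars and bars with positive parts, the count is C(11,6) = 462.

462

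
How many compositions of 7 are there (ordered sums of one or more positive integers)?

64

There are 6 gaps and each independently is a cut or not, giving 2^6 = 64.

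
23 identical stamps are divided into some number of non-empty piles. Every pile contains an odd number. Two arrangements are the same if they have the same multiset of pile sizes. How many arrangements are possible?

A full systematic count gives 104.

104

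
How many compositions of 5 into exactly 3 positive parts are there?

Place 2 bars in the 4 internal gaps of a row of 5 dots: C(4,2) = 6.

6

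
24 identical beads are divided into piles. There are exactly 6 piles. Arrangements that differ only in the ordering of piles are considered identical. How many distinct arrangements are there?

Counting exhaustively, 199 partitions satisfy the conditions.

199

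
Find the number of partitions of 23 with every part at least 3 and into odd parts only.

Enumerating:
23
3+3+17
3+5+15
3+7+13
5+5+13
3+9+11
5+7+11
3+3+3+3+11
5+9+9
7+7+9
3+3+3+5+9
3+3+3+7+7
3+3+5+5+7
3+5+5+5+5
3+3+3+3+3+3+5
Counting gives 15.

15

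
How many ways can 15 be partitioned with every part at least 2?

41

A partial list (first 12 by largest part):
15
13,2
12,3
11,4
11,2,2
10,5
10,3,2
9,6
9,4,2
9,3,3
9,2,2,2
8,7
…and 29 more, for 41 total.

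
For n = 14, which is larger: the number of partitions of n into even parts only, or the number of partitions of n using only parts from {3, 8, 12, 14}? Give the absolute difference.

13

Partitions of 14 into even parts only: 15.
Partitions of 14 using only parts from {3, 8, 12, 14}: 2.
|15 − 2| = 13.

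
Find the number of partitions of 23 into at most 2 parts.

They are:
23
22, 1
21, 2
20, 3
19, 4
18, 5
17, 6
16, 7
15, 8
14, 9
13, 10
12, 11
That's 12 in total.

12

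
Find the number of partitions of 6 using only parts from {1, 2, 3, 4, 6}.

The partitions of 6 that satisfy the conditions:
6
4+2
4+1+1
3+3
3+2+1
3+1+1+1
2+2+2
2+2+1+1
2+1+1+1+1
1+1+1+1+1+1
That's 10 in total.

10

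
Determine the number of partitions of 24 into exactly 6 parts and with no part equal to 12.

186

Enumerating by decreasing first part gives 186 partitions in all.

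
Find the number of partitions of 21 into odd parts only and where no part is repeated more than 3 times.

There are too many to list fully; the first 12 (by largest part) are:
21
19 + 1 + 1
17 + 3 + 1
15 + 5 + 1
15 + 3 + 3
15 + 3 + 1 + 1 + 1
13 + 7 + 1
13 + 5 + 3
13 + 5 + 1 + 1 + 1
13 + 3 + 3 + 1 + 1
11 + 9 + 1
11 + 7 + 3
…and 20 more, for 32 total.

32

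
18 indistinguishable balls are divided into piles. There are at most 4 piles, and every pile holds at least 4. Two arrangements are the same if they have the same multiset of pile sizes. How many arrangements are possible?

Enumerating:
18
14 + 4
13 + 5
12 + 6
11 + 7
10 + 8
10 + 4 + 4
9 + 9
9 + 5 + 4
8 + 6 + 4
8 + 5 + 5
7 + 7 + 4
7 + 6 + 5
6 + 6 + 6
6 + 4 + 4 + 4
5 + 5 + 4 + 4
Counting gives 16.

16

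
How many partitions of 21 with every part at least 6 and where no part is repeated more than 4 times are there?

Listing the qualifying partitions of 21:
21
15,6
14,7
13,8
12,9
11,10
9,6,6
8,7,6
7,7,7

9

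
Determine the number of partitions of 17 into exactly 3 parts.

They are:
1,1,15
1,2,14
1,3,13
2,2,13
1,4,12
2,3,12
1,5,11
2,4,11
3,3,11
1,6,10
2,5,10
3,4,10
1,7,9
2,6,9
3,5,9
4,4,9
1,8,8
2,7,8
3,6,8
4,5,8
3,7,7
4,6,7
5,5,7
5,6,6

24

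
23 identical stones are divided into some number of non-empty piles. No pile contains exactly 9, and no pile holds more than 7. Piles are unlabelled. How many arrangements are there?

618

There are 618 such partitions.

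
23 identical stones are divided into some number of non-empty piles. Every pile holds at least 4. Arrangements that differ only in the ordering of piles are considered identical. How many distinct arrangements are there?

There are too many to list fully; the first 12 (by largest part) are:
23
19, 4
18, 5
17, 6
16, 7
15, 8
15, 4, 4
14, 9
14, 5, 4
13, 10
13, 6, 4
13, 5, 5
…and 27 more, for 39 total.

39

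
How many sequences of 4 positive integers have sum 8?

Place 3 bars in the 7 internal gaps of a row of 8 dots: C(7,3) = 35.

35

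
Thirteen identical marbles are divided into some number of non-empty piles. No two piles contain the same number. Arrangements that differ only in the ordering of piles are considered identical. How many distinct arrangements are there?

18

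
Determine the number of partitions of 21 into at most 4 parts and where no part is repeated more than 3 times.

Counting exhaustively, 120 partitions satisfy the conditions.

120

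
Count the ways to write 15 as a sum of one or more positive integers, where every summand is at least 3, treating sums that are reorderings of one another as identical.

17

Listing the qualifying partitions of 15:
15
12,3
11,4
10,5
9,6
9,3,3
8,7
8,4,3
7,5,3
7,4,4
6,6,3
6,5,4
6,3,3,3
5,5,5
5,4,3,3
4,4,4,3
3,3,3,3,3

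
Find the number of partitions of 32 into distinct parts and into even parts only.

A partial list (first 12 by largest part):
32
30,2
28,4
26,6
26,4,2
24,8
24,6,2
22,10
22,8,2
22,6,4
20,12
20,10,2
…and 20 more, for 32 total.

32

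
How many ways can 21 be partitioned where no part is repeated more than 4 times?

505

Direct enumeration gives 505 partitions.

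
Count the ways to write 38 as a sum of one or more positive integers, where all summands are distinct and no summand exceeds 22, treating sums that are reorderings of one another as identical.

727

There are 727 such partitions.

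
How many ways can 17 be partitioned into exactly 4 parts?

There are too many to list fully; the first 12 (by largest part) are:
14 + 1 + 1 + 1
13 + 2 + 1 + 1
12 + 3 + 1 + 1
12 + 2 + 2 + 1
11 + 4 + 1 + 1
11 + 3 + 2 + 1
11 + 2 + 2 + 2
10 + 5 + 1 + 1
10 + 4 + 2 + 1
10 + 3 + 3 + 1
10 + 3 + 2 + 2
9 + 6 + 1 + 1
…and 27 more, for 39 total.

39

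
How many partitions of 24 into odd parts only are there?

122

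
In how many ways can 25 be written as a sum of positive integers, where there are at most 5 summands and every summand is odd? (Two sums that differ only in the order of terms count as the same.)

There are too many to list fully; the first 12 (by largest part) are:
25
23+1+1
21+3+1
21+1+1+1+1
19+5+1
19+3+3
19+3+1+1+1
17+7+1
17+5+3
17+5+1+1+1
17+3+3+1+1
15+9+1
…and 35 more, for 47 total.

47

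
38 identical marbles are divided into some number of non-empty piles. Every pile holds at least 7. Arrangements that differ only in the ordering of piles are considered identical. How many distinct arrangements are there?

Systematic enumeration (by largest part, then next-largest, …) yields 73.

73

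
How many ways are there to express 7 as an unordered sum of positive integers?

15

Listing the qualifying partitions of 7:
7
6 + 1
5 + 2
5 + 1 + 1
4 + 3
4 + 2 + 1
4 + 1 + 1 + 1
3 + 3 + 1
3 + 2 + 2
3 + 2 + 1 + 1
3 + 1 + 1 + 1 + 1
2 + 2 + 2 + 1
2 + 2 + 1 + 1 + 1
2 + 1 + 1 + 1 + 1 + 1
1 + 1 + 1 + 1 + 1 + 1 + 1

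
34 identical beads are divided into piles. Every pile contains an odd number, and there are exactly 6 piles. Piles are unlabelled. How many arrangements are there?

90

Direct enumeration gives 90 partitions.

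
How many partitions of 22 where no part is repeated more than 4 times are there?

Counting exhaustively, 628 partitions satisfy the conditions.

628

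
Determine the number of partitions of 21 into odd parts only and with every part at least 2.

Listing the qualifying partitions of 21:
21
15 + 3 + 3
13 + 5 + 3
11 + 7 + 3
11 + 5 + 5
9 + 9 + 3
9 + 7 + 5
9 + 3 + 3 + 3 + 3
7 + 7 + 7
7 + 5 + 3 + 3 + 3
5 + 5 + 5 + 3 + 3
3 + 3 + 3 + 3 + 3 + 3 + 3
Counting gives 12.

12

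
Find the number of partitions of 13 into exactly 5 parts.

18

They are:
9+1+1+1+1
8+2+1+1+1
7+3+1+1+1
7+2+2+1+1
6+4+1+1+1
6+3+2+1+1
6+2+2+2+1
5+5+1+1+1
5+4+2+1+1
5+3+3+1+1
5+3+2+2+1
5+2+2+2+2
4+4+3+1+1
4+4+2+2+1
4+3+3+2+1
4+3+2+2+2
3+3+3+3+1
3+3+3+2+2
Counting gives 18.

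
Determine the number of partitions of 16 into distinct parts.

There are too many to list fully; the first 12 (by largest part) are:
16
15, 1
14, 2
13, 3
13, 2, 1
12, 4
12, 3, 1
11, 5
11, 4, 1
11, 3, 2
10, 6
10, 5, 1
…and 20 more, for 32 total.

32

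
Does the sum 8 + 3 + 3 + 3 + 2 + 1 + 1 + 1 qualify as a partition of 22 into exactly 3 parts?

The parts sum to 22, and the condition 'there are exactly 3 summands' is violated.

No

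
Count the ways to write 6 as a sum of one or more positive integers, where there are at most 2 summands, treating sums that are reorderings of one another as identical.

4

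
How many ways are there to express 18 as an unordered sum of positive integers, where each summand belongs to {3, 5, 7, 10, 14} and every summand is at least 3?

Enumerating:
10 + 5 + 3
7 + 5 + 3 + 3
5 + 5 + 5 + 3
3 + 3 + 3 + 3 + 3 + 3
That's 4 in total.

4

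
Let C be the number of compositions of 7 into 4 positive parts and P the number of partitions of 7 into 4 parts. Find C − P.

Ordered (compositions into 4 parts): C(6,3) = 20.
Unordered (partitions into 4 parts): 3.
Difference: 20 − 3 = 17.

17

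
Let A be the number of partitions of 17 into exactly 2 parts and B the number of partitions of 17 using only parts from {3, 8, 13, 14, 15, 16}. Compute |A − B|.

6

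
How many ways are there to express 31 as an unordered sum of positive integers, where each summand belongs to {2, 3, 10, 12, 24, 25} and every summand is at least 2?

Listing the qualifying partitions of 31:
25, 3, 3
25, 2, 2, 2
24, 3, 2, 2
12, 12, 3, 2, 2
12, 10, 3, 3, 3
12, 10, 3, 2, 2, 2
12, 3, 3, 3, 3, 3, 2, 2
12, 3, 3, 3, 2, 2, 2, 2, 2
12, 3, 2, 2, 2, 2, 2, 2, 2, 2
10, 10, 3, 3, 3, 2
10, 10, 3, 2, 2, 2, 2
10, 3, 3, 3, 3, 3, 3, 3
10, 3, 3, 3, 3, 3, 2, 2, 2
10, 3, 3, 3, 2, 2, 2, 2, 2, 2
10, 3, 2, 2, 2, 2, 2, 2, 2, 2, 2
3, 3, 3, 3, 3, 3, 3, 3, 3, 2, 2
3, 3, 3, 3, 3, 3, 3, 2, 2, 2, 2, 2
3, 3, 3, 3, 3, 2, 2, 2, 2, 2, 2, 2, 2
3, 3, 3, 2, 2, 2, 2, 2, 2, 2, 2, 2, 2, 2
3, 2, 2, 2, 2, 2, 2, 2, 2, 2, 2, 2, 2, 2, 2

20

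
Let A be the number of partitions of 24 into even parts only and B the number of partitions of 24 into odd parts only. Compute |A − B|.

45

Partitions of 24 into even parts only: 77.
Partitions of 24 into odd parts only: 122.
|77 − 122| = 45.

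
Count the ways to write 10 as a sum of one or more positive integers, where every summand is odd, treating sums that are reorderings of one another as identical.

10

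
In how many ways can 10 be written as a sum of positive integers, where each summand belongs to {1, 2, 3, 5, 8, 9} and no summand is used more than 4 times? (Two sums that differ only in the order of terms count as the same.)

16

The partitions of 10 that satisfy the conditions:
1 + 9
2 + 8
1 + 1 + 8
5 + 5
2 + 3 + 5
1 + 1 + 3 + 5
1 + 2 + 2 + 5
1 + 1 + 1 + 2 + 5
1 + 3 + 3 + 3
2 + 2 + 3 + 3
1 + 1 + 2 + 3 + 3
1 + 1 + 1 + 1 + 3 + 3
1 + 2 + 2 + 2 + 3
1 + 1 + 1 + 2 + 2 + 3
1 + 1 + 2 + 2 + 2 + 2
1 + 1 + 1 + 1 + 2 + 2 + 2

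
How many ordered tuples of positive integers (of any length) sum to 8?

128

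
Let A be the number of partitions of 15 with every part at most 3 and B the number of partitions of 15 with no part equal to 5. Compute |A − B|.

Partitions of 15 with every part at most 3: 27.
Partitions of 15 with no part equal to 5: 134.
|27 − 134| = 107.

107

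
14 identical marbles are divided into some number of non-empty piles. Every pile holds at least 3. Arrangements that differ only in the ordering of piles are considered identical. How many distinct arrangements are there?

13

Enumerating:
14
11, 3
10, 4
9, 5
8, 6
8, 3, 3
7, 7
7, 4, 3
6, 5, 3
6, 4, 4
5, 5, 4
5, 3, 3, 3
4, 4, 3, 3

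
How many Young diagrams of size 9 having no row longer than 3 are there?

12

Enumerating:
3,3,3
3,3,2,1
3,3,1,1,1
3,2,2,2
3,2,2,1,1
3,2,1,1,1,1
3,1,1,1,1,1,1
2,2,2,2,1
2,2,2,1,1,1
2,2,1,1,1,1,1
2,1,1,1,1,1,1,1
1,1,1,1,1,1,1,1,1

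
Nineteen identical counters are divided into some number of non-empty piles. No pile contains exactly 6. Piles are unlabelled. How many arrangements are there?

389

A full systematic count gives 389.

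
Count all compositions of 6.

32

The number of compositions of n is 2^(n−1); here 2^5 = 32.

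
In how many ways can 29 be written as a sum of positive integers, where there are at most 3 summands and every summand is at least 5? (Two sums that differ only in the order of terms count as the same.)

35

There are too many to list fully; the first 12 (by largest part) are:
29
24,5
23,6
22,7
21,8
20,9
19,10
19,5,5
18,11
18,6,5
17,12
17,7,5
…and 23 more, for 35 total.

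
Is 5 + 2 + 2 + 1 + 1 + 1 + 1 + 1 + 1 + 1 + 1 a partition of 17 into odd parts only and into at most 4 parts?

No

The parts sum to 17, and the condition 'every summand is odd' is violated.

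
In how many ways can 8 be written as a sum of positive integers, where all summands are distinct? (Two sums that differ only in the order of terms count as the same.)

The partitions of 8 that satisfy the conditions:
8
7, 1
6, 2
5, 3
5, 2, 1
4, 3, 1

6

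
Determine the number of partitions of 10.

A partial list (first 12 by largest part):
10
9 + 1
8 + 2
8 + 1 + 1
7 + 3
7 + 2 + 1
7 + 1 + 1 + 1
6 + 4
6 + 3 + 1
6 + 2 + 2
6 + 2 + 1 + 1
6 + 1 + 1 + 1 + 1
…and 30 more, for 42 total.

42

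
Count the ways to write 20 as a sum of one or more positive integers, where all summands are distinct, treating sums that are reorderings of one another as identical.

64

A partial list (first 12 by largest part):
20
19+1
18+2
17+3
17+2+1
16+4
16+3+1
15+5
15+4+1
15+3+2
14+6
14+5+1
…and 52 more, for 64 total.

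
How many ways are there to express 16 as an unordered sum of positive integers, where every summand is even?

Listing the qualifying partitions of 16:
16
2 + 14
4 + 12
2 + 2 + 12
6 + 10
2 + 4 + 10
2 + 2 + 2 + 10
8 + 8
2 + 6 + 8
4 + 4 + 8
2 + 2 + 4 + 8
2 + 2 + 2 + 2 + 8
4 + 6 + 6
2 + 2 + 6 + 6
2 + 4 + 4 + 6
2 + 2 + 2 + 4 + 6
2 + 2 + 2 + 2 + 2 + 6
4 + 4 + 4 + 4
2 + 2 + 4 + 4 + 4
2 + 2 + 2 + 2 + 4 + 4
2 + 2 + 2 + 2 + 2 + 2 + 4
2 + 2 + 2 + 2 + 2 + 2 + 2 + 2

22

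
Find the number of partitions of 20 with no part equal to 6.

Counting exhaustively, 492 partitions satisfy the conditions.

492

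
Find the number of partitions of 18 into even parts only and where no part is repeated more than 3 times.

Listing the qualifying partitions of 18:
18
16+2
14+4
14+2+2
12+6
12+4+2
12+2+2+2
10+8
10+6+2
10+4+4
10+4+2+2
8+8+2
8+6+4
8+6+2+2
8+4+4+2
8+4+2+2+2
6+6+6
6+6+4+2
6+6+2+2+2
6+4+4+4
6+4+4+2+2
4+4+4+2+2+2
That's 22 in total.

22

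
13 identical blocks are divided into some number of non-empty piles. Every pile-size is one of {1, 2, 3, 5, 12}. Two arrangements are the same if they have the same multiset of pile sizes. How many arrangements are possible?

35

A partial list (first 12 by largest part):
12,1
5,5,3
5,5,2,1
5,5,1,1,1
5,3,3,2
5,3,3,1,1
5,3,2,2,1
5,3,2,1,1,1
5,3,1,1,1,1,1
5,2,2,2,2
5,2,2,2,1,1
5,2,2,1,1,1,1
…and 23 more, for 35 total.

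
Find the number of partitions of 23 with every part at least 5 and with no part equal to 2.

21

Listing the qualifying partitions of 23:
23
18+5
17+6
16+7
15+8
14+9
13+10
13+5+5
12+11
12+6+5
11+7+5
11+6+6
10+8+5
10+7+6
9+9+5
9+8+6
9+7+7
8+8+7
8+5+5+5
7+6+5+5
6+6+6+5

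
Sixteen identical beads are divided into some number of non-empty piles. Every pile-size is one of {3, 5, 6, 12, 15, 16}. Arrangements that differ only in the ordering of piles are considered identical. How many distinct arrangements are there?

The partitions of 16 that satisfy the conditions:
16
6 + 5 + 5
5 + 5 + 3 + 3

3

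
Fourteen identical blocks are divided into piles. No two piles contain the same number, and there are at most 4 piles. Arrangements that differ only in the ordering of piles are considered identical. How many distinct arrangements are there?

22

They are:
14
13, 1
12, 2
11, 3
11, 2, 1
10, 4
10, 3, 1
9, 5
9, 4, 1
9, 3, 2
8, 6
8, 5, 1
8, 4, 2
8, 3, 2, 1
7, 6, 1
7, 5, 2
7, 4, 3
7, 4, 2, 1
6, 5, 3
6, 5, 2, 1
6, 4, 3, 1
5, 4, 3, 2
Counting gives 22.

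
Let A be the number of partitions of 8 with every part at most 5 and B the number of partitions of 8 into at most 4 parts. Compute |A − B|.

3

Partitions of 8 with every part at most 5: 18.
Partitions of 8 into at most 4 parts: 15.
|18 − 15| = 3.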